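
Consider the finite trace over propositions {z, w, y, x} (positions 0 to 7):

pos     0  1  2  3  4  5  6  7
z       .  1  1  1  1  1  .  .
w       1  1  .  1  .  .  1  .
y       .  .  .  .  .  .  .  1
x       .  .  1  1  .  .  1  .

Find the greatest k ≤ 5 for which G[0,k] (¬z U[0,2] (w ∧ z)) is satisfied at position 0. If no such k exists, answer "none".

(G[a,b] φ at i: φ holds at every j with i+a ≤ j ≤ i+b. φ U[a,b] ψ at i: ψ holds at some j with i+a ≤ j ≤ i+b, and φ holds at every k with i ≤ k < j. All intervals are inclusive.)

1

(¬z U[0,2] (w ∧ z)) must hold from j=0 onward; find where it first fails.
  j=0: holds
  j=1: holds
  j=2: fails
Holds on [0,1], so largest k = 1.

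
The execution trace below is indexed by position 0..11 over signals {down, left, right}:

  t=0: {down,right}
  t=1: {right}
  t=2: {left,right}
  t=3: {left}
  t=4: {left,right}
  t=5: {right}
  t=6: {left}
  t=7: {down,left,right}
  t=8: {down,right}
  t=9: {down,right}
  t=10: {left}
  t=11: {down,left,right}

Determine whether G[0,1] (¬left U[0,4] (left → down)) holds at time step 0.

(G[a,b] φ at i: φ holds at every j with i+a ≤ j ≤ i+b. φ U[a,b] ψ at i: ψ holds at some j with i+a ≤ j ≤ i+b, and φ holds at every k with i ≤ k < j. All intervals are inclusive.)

Holds

Check (¬left U[0,4] (left → down)) at every j in [0,1]:
  j=0: holds
  j=1: holds
All positions satisfy it → formula holds.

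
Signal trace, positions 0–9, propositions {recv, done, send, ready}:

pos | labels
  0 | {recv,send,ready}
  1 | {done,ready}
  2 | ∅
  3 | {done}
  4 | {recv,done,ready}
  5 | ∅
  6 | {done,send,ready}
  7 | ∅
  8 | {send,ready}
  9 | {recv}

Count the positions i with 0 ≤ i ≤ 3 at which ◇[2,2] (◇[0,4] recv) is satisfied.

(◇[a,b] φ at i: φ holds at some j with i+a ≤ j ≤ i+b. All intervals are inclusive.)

4

Evaluate at each i in [0,3]:
  i=0: ✓ (witness j=2)
  i=1: ✓ (witness j=3)
  i=2: ✓ (witness j=4)
  i=3: ✓ (witness j=5)
Positions where it holds: {0, 1, 2, 3} → 4.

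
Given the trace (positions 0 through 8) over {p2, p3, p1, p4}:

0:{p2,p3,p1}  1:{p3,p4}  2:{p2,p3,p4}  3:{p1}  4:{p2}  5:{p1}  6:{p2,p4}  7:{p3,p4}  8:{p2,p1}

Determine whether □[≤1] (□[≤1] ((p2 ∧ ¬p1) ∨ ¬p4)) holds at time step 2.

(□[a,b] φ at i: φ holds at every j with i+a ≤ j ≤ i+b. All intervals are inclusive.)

Check □[≤1] ((p2 ∧ ¬p1) ∨ ¬p4) at every j in [2,3]:
  j=2: holds on [2,3]
  j=3: holds on [3,4]
All positions satisfy it → formula holds.

Holds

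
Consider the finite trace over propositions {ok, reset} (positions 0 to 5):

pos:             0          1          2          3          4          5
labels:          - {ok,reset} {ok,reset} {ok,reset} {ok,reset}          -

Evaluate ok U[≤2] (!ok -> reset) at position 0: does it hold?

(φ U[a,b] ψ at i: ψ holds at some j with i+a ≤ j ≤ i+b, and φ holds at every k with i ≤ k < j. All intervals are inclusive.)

No

Need some j in [0,2] with (!ok -> reset), and ok at every k in [0,j-1].
  j=0: (!ok -> reset) false.
  j=1: (!ok -> reset) holds, but ok fails at k=0 → not this j.
  j=2: (!ok -> reset) holds, but ok fails at k=0 → not this j.
No j in the window works → until fails.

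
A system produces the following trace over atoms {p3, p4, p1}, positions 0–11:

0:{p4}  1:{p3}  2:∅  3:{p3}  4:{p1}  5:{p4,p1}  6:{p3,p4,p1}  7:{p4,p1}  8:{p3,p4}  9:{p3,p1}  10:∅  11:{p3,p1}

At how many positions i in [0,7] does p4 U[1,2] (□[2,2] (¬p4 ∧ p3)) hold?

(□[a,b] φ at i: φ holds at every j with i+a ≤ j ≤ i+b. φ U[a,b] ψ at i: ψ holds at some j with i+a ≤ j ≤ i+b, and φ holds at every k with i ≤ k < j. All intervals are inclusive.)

Evaluate at each i in [0,7]:
  i=0: ✓ (rhs at j=1; lhs holds on [0,0])
  i=1: ✗ (no rhs in [2,3])
  i=2: ✗ (no rhs in [3,4])
  i=3: ✗ (no rhs in [4,5])
  i=4: ✗ (no rhs in [5,6])
  i=5: ✓ (rhs at j=7; lhs holds on [5,6])
  i=6: ✓ (rhs at j=7; lhs holds on [6,6])
  i=7: ✓ (rhs at j=9; lhs holds on [7,8])
Positions where it holds: {0, 5, 6, 7} → 4.

4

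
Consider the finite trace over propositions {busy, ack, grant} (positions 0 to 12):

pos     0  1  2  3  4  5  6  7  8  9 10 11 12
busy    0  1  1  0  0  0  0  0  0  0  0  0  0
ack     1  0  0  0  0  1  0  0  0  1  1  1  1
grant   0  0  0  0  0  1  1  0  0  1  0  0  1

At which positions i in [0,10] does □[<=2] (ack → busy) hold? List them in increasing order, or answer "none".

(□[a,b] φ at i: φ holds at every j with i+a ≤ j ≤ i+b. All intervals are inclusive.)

Evaluate at each i in [0,10]:
  i=0: ✗ (fails at j=0)
  i=1: ✓ (all of [1,3])
  i=2: ✓ (all of [2,4])
  i=3: ✗ (fails at j=5)
  i=4: ✗ (fails at j=5)
  i=5: ✗ (fails at j=5)
  i=6: ✓ (all of [6,8])
  i=7: ✗ (fails at j=9)
  i=8: ✗ (fails at j=9)
  i=9: ✗ (fails at j=9)
  i=10: ✗ (fails at j=10)

1, 2, 6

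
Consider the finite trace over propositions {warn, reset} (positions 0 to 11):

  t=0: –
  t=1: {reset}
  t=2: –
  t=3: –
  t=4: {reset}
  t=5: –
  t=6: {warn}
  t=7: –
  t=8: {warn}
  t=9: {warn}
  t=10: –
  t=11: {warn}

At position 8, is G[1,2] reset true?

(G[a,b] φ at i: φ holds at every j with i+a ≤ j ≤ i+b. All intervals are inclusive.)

Does not hold

Check reset at every j in [9,10]:
  j=9: false
  j=10: false
Fails at j=9 → formula fails.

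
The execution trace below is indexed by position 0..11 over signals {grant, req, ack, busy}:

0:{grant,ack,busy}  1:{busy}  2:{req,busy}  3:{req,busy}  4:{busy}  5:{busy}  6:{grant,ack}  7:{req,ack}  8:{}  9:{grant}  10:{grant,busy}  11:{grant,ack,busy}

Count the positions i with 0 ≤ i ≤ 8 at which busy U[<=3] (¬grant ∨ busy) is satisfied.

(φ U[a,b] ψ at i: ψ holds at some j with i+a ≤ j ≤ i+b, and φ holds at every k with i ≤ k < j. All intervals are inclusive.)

8

Evaluate at each i in [0,8]:
  i=0: ✓ (rhs at j=0)
  i=1: ✓ (rhs at j=1)
  i=2: ✓ (rhs at j=2)
  i=3: ✓ (rhs at j=3)
  i=4: ✓ (rhs at j=4)
  i=5: ✓ (rhs at j=5)
  i=6: ✗ (lhs fails at k=6 before rhs at j=7)
  i=7: ✓ (rhs at j=7)
  i=8: ✓ (rhs at j=8)
Positions where it holds: {0, 1, 2, 3, 4, 5, 7, 8} → 8.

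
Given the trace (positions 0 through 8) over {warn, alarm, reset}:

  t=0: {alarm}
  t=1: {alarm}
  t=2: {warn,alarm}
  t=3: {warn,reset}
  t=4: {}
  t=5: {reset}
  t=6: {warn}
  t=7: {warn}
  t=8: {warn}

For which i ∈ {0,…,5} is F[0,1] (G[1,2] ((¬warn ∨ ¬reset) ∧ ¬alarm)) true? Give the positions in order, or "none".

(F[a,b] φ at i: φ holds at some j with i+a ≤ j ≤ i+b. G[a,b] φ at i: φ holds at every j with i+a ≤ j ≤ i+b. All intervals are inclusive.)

Evaluate at each i in [0,5]:
  i=0: ✗ (none in [0,1])
  i=1: ✗ (none in [1,2])
  i=2: ✓ (witness j=3)
  i=3: ✓ (witness j=3)
  i=4: ✓ (witness j=4)
  i=5: ✓ (witness j=5)

2, 3, 4, 5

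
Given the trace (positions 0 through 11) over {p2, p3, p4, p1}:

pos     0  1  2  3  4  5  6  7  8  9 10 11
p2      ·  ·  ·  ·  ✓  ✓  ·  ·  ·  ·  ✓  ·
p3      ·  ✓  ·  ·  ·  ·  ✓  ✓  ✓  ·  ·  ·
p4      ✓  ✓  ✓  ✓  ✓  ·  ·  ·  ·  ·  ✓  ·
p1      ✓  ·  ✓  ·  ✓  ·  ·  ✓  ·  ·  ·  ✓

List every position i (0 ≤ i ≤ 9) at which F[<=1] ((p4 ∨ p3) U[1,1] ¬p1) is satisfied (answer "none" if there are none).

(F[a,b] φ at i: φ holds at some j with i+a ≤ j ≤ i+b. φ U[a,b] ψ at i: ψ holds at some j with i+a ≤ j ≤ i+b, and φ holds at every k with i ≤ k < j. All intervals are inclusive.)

0, 1, 2, 3, 4, 6, 7, 8

Evaluate at each i in [0,9]:
  i=0: ✓ (witness j=0)
  i=1: ✓ (witness j=2)
  i=2: ✓ (witness j=2)
  i=3: ✓ (witness j=4)
  i=4: ✓ (witness j=4)
  i=5: ✗ (none in [5,6])
  i=6: ✓ (witness j=7)
  i=7: ✓ (witness j=7)
  i=8: ✓ (witness j=8)
  i=9: ✗ (none in [9,10])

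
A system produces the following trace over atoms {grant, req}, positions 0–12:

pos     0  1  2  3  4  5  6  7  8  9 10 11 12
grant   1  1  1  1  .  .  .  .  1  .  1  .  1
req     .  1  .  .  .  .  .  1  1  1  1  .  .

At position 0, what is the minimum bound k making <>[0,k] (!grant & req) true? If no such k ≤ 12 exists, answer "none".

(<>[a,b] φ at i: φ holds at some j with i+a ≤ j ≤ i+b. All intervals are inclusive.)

7

Scan j = 0,1,… for (!grant & req):
  j=0: fails
  j=1: fails
  j=2: fails
  j=3: fails
  j=4: fails
  j=5: fails
  j=6: fails
  j=7: holds
First hit at j=7, so smallest k = 7-0 = 7.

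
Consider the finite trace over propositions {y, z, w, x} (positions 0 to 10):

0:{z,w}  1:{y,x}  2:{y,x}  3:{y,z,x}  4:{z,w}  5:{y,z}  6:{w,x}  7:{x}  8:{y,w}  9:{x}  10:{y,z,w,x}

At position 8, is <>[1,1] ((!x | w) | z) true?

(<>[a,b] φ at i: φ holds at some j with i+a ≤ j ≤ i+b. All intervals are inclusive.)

False

Check ((!x | w) | z) at each j in [9,9]:
  j=9: false
No position in the window satisfies it → formula fails.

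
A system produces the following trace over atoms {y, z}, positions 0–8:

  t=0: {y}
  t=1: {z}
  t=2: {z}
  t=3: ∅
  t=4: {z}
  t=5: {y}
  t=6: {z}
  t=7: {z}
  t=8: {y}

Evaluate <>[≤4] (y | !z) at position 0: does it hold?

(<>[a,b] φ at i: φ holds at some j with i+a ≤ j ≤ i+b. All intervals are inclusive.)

Yes

Check (y | !z) at each j in [0,4]:
  j=0: true
  j=1: false
  j=2: false
  j=3: true
  j=4: false
Found at j=0 → formula holds.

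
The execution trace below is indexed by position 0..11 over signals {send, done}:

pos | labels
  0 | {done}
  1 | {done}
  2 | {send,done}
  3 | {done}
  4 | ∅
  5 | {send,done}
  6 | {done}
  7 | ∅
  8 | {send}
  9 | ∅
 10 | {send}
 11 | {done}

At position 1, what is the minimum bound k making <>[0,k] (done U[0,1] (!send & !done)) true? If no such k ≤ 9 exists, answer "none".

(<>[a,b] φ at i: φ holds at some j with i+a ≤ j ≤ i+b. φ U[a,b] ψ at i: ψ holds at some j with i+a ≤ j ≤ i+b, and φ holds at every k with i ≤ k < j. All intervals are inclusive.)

Scan j = 1,2,… for (done U[0,1] (!send & !done)):
  j=1: fails
  j=2: fails
  j=3: holds
First hit at j=3, so smallest k = 3-1 = 2.

2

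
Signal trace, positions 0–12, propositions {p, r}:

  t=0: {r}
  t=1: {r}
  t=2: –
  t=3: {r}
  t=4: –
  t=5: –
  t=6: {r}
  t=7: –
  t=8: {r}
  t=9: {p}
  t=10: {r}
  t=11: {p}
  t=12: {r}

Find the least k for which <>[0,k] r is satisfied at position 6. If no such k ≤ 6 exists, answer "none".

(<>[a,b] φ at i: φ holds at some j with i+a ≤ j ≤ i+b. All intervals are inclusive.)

0

Scan j = 6,7,… for r:
  j=6: holds
First hit at j=6, so smallest k = 6-6 = 0.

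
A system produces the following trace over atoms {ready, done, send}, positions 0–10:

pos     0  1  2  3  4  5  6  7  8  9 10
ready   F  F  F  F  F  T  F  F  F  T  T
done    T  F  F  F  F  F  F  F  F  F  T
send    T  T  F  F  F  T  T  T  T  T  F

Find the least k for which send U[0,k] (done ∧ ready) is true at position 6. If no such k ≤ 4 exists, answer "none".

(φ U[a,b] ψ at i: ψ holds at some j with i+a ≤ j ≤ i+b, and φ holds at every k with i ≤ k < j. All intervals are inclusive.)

4

Need earliest j ≥ 6 with (done ∧ ready), and send at every k in [6,j-1].
  j=6: rhs fails.
  j=7: rhs fails.
  j=8: rhs fails.
  j=9: rhs fails.
  j=10: rhs holds; lhs holds on [6,9]. k = 4.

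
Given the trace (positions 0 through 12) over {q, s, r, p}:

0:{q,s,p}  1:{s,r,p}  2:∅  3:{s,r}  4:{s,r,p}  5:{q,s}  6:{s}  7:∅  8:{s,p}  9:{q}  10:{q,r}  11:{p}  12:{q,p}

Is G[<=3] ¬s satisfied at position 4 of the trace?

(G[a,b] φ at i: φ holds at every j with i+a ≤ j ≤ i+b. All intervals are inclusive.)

False

Check ¬s at every j in [4,7]:
  j=4: false
  j=5: false
  j=6: false
  j=7: true
Fails at j=4 → formula fails.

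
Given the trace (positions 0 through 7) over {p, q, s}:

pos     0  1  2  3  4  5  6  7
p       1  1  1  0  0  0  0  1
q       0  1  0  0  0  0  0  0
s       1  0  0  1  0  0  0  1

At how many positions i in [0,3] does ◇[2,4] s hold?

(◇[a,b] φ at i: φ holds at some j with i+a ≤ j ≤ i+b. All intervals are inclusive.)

Evaluate at each i in [0,3]:
  i=0: ✓ (witness j=3)
  i=1: ✓ (witness j=3)
  i=2: ✗ (none in [4,6])
  i=3: ✓ (witness j=7)
Positions where it holds: {0, 1, 3} → 3.

3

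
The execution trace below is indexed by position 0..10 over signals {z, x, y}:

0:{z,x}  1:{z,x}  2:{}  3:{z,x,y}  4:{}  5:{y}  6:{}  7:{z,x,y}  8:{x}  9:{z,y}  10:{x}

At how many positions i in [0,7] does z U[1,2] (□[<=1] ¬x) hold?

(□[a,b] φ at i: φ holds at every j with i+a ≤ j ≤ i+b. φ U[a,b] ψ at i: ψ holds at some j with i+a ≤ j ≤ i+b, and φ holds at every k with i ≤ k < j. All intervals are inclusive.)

Evaluate at each i in [0,7]:
  i=0: ✗ (no rhs in [1,2])
  i=1: ✗ (no rhs in [2,3])
  i=2: ✗ (lhs fails at k=2 before rhs at j=4)
  i=3: ✓ (rhs at j=4; lhs holds on [3,3])
  i=4: ✗ (lhs fails at k=4 before rhs at j=5)
  i=5: ✗ (no rhs in [6,7])
  i=6: ✗ (no rhs in [7,8])
  i=7: ✗ (no rhs in [8,9])
Positions where it holds: {3} → 1.

1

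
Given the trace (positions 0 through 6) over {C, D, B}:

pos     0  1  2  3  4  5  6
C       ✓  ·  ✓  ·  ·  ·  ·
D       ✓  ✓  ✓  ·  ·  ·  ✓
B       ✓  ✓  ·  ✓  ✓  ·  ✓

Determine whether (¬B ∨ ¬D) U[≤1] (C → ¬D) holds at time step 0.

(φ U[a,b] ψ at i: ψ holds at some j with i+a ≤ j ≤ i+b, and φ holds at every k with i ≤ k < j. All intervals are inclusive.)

Need some j in [0,1] with (C → ¬D), and (¬B ∨ ¬D) at every k in [0,j-1].
  j=0: (C → ¬D) false.
  j=1: (C → ¬D) holds, but (¬B ∨ ¬D) fails at k=0 → not this j.
No j in the window works → until fails.

False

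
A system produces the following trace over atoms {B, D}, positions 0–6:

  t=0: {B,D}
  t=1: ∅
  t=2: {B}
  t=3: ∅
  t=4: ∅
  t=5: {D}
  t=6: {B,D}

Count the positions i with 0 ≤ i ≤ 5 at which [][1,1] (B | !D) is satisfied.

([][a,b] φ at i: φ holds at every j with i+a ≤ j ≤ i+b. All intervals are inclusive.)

5

Evaluate at each i in [0,5]:
  i=0: ✓ (all of [1,1])
  i=1: ✓ (all of [2,2])
  i=2: ✓ (all of [3,3])
  i=3: ✓ (all of [4,4])
  i=4: ✗ (fails at j=5)
  i=5: ✓ (all of [6,6])
Positions where it holds: {0, 1, 2, 3, 5} → 5.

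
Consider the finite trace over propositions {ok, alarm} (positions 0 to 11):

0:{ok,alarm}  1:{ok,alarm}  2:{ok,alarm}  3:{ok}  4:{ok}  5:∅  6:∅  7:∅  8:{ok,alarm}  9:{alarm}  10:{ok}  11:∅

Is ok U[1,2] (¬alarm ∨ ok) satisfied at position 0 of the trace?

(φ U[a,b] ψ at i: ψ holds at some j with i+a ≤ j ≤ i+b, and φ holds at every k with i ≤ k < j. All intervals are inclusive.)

True

Need some j in [1,2] with (¬alarm ∨ ok), and ok at every k in [0,j-1].
  j=1: (¬alarm ∨ ok) holds; ok holds at every k in [0,0] → satisfied.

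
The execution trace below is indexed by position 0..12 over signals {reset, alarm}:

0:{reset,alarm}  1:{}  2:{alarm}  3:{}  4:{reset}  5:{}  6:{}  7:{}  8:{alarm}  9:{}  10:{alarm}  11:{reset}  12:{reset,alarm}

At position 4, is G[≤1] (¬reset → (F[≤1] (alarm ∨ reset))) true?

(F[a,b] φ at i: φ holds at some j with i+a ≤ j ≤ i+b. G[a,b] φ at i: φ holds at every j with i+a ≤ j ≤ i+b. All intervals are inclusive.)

No

Check (¬reset → (F[≤1] (alarm ∨ reset))) at every j in [4,5]:
  j=4: antecedent false → ✓
  j=5: antecedent true; consequent fails (none in [5,6]) → ✗
Fails at j=5 → formula fails.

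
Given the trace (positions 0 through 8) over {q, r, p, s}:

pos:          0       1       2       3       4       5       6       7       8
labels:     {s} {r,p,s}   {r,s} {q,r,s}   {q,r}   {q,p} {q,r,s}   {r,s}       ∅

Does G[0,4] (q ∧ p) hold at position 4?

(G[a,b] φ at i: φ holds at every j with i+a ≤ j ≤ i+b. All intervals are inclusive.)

No

Check (q ∧ p) at every j in [4,8]:
  j=4: false
  j=5: true
  j=6: false
  j=7: false
  j=8: false
Fails at j=4 → formula fails.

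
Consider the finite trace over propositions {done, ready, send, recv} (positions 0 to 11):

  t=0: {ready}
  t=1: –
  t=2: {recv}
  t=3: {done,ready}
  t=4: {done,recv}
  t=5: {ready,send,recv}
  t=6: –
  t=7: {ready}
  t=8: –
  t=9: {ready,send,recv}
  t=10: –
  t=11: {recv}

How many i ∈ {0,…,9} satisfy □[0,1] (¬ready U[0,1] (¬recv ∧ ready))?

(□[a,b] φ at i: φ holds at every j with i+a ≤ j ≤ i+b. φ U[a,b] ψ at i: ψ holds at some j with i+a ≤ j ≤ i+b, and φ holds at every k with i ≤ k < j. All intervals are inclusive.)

2

Evaluate at each i in [0,9]:
  i=0: ✗ (fails at j=1)
  i=1: ✗ (fails at j=1)
  i=2: ✓ (all of [2,3])
  i=3: ✗ (fails at j=4)
  i=4: ✗ (fails at j=4)
  i=5: ✗ (fails at j=5)
  i=6: ✓ (all of [6,7])
  i=7: ✗ (fails at j=8)
  i=8: ✗ (fails at j=8)
  i=9: ✗ (fails at j=9)
Positions where it holds: {2, 6} → 2.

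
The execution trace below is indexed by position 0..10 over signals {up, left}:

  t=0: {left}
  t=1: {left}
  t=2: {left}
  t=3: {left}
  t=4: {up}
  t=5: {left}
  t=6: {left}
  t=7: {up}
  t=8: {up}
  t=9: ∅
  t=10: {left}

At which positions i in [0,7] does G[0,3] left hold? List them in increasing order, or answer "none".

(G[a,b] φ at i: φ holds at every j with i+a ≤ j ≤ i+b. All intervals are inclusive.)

Evaluate at each i in [0,7]:
  i=0: ✓ (all of [0,3])
  i=1: ✗ (fails at j=4)
  i=2: ✗ (fails at j=4)
  i=3: ✗ (fails at j=4)
  i=4: ✗ (fails at j=4)
  i=5: ✗ (fails at j=7)
  i=6: ✗ (fails at j=7)
  i=7: ✗ (fails at j=7)

0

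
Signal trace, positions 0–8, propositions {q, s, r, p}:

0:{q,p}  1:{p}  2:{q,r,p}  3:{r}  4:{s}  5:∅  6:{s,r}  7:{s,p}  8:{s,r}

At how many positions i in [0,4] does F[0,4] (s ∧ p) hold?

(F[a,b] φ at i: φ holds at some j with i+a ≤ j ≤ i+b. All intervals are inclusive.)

2

Evaluate at each i in [0,4]:
  i=0: ✗ (none in [0,4])
  i=1: ✗ (none in [1,5])
  i=2: ✗ (none in [2,6])
  i=3: ✓ (witness j=7)
  i=4: ✓ (witness j=7)
Positions where it holds: {3, 4} → 2.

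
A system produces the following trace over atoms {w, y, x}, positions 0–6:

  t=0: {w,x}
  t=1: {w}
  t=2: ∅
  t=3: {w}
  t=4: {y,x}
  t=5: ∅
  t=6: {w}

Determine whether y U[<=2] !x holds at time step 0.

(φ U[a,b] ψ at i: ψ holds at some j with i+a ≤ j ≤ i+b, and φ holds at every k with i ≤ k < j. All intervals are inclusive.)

No

Need some j in [0,2] with !x, and y at every k in [0,j-1].
  j=0: !x false.
  j=1: !x holds, but y fails at k=0 → not this j.
  j=2: !x holds, but y fails at k=0 → not this j.
No j in the window works → until fails.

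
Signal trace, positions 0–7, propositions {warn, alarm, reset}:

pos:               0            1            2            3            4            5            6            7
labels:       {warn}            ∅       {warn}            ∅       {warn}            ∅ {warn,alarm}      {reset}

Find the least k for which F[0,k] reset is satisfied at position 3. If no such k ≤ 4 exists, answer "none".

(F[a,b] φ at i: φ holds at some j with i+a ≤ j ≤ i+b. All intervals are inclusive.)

4

Scan j = 3,4,… for reset:
  j=3: fails
  j=4: fails
  j=5: fails
  j=6: fails
  j=7: holds
First hit at j=7, so smallest k = 7-3 = 4.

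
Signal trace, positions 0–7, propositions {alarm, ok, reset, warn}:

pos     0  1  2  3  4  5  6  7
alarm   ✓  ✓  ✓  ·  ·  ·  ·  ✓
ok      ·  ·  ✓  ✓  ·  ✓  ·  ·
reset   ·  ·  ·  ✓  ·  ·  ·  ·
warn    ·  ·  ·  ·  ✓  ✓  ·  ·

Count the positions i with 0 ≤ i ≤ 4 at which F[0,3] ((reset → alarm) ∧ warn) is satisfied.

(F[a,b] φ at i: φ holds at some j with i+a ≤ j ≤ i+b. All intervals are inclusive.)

4

Evaluate at each i in [0,4]:
  i=0: ✗ (none in [0,3])
  i=1: ✓ (witness j=4)
  i=2: ✓ (witness j=4)
  i=3: ✓ (witness j=4)
  i=4: ✓ (witness j=4)
Positions where it holds: {1, 2, 3, 4} → 4.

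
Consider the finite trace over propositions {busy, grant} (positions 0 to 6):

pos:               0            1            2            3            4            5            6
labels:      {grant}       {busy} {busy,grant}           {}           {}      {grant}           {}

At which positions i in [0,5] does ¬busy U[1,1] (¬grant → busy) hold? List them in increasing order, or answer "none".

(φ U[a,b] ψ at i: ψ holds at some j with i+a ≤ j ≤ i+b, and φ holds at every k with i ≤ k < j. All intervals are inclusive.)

0, 4

Evaluate at each i in [0,5]:
  i=0: ✓ (rhs at j=1; lhs holds on [0,0])
  i=1: ✗ (lhs fails at k=1 before rhs at j=2)
  i=2: ✗ (no rhs in [3,3])
  i=3: ✗ (no rhs in [4,4])
  i=4: ✓ (rhs at j=5; lhs holds on [4,4])
  i=5: ✗ (no rhs in [6,6])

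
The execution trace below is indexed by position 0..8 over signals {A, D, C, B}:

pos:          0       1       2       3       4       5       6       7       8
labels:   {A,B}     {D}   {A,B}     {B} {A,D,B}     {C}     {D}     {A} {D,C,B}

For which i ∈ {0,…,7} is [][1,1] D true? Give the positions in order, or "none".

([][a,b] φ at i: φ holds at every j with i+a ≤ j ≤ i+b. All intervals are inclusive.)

Evaluate at each i in [0,7]:
  i=0: ✓ (all of [1,1])
  i=1: ✗ (fails at j=2)
  i=2: ✗ (fails at j=3)
  i=3: ✓ (all of [4,4])
  i=4: ✗ (fails at j=5)
  i=5: ✓ (all of [6,6])
  i=6: ✗ (fails at j=7)
  i=7: ✓ (all of [8,8])

0, 3, 5, 7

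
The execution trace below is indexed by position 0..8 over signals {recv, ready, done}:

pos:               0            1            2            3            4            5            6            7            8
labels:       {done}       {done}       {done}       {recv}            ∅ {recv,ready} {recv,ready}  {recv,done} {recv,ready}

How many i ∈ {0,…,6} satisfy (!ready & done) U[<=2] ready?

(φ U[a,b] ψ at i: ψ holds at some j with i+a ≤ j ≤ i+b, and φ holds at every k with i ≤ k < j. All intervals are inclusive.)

Evaluate at each i in [0,6]:
  i=0: ✗ (no rhs in [0,2])
  i=1: ✗ (no rhs in [1,3])
  i=2: ✗ (no rhs in [2,4])
  i=3: ✗ (lhs fails at k=3 before rhs at j=5)
  i=4: ✗ (lhs fails at k=4 before rhs at j=5)
  i=5: ✓ (rhs at j=5)
  i=6: ✓ (rhs at j=6)
Positions where it holds: {5, 6} → 2.

2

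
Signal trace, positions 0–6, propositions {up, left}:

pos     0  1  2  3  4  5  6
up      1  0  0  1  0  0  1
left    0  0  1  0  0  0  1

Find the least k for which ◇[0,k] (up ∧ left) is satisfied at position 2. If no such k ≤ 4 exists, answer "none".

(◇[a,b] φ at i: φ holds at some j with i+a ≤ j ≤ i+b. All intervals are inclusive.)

Scan j = 2,3,… for (up ∧ left):
  j=2: fails
  j=3: fails
  j=4: fails
  j=5: fails
  j=6: holds
First hit at j=6, so smallest k = 6-2 = 4.

4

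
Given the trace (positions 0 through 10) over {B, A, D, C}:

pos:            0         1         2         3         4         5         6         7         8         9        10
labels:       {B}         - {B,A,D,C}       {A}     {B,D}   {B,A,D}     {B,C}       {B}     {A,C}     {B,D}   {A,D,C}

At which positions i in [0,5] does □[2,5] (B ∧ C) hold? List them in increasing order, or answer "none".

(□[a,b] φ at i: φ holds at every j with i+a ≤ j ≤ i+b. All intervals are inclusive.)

none

Evaluate at each i in [0,5]:
  i=0: ✗ (fails at j=3)
  i=1: ✗ (fails at j=3)
  i=2: ✗ (fails at j=4)
  i=3: ✗ (fails at j=5)
  i=4: ✗ (fails at j=7)
  i=5: ✗ (fails at j=7)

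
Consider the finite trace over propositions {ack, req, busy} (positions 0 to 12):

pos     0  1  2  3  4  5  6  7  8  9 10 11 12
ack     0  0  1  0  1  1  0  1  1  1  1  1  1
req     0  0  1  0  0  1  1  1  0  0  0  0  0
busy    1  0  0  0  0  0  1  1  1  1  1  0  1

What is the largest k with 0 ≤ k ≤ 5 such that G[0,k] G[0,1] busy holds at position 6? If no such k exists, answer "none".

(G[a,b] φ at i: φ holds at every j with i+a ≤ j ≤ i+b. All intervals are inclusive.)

G[0,1] busy must hold from j=6 onward; find where it first fails.
  j=6: holds
  j=7: holds
  j=8: holds
  j=9: holds
  j=10: fails
Holds on [6,9], so largest k = 3.

3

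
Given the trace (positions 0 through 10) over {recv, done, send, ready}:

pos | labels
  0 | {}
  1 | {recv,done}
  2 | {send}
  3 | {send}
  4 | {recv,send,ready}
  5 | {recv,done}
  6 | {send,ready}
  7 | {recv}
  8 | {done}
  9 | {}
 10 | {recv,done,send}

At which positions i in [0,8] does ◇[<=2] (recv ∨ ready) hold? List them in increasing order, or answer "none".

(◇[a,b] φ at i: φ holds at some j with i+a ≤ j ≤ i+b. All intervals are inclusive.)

0, 1, 2, 3, 4, 5, 6, 7, 8

Evaluate at each i in [0,8]:
  i=0: ✓ (witness j=1)
  i=1: ✓ (witness j=1)
  i=2: ✓ (witness j=4)
  i=3: ✓ (witness j=4)
  i=4: ✓ (witness j=4)
  i=5: ✓ (witness j=5)
  i=6: ✓ (witness j=6)
  i=7: ✓ (witness j=7)
  i=8: ✓ (witness j=10)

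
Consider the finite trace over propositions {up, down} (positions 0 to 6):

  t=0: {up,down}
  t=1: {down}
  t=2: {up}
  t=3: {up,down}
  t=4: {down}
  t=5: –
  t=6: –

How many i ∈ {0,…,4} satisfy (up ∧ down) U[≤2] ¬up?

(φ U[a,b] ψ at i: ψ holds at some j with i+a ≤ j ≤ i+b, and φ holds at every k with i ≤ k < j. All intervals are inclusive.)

4

Evaluate at each i in [0,4]:
  i=0: ✓ (rhs at j=1; lhs holds on [0,0])
  i=1: ✓ (rhs at j=1)
  i=2: ✗ (lhs fails at k=2 before rhs at j=4)
  i=3: ✓ (rhs at j=4; lhs holds on [3,3])
  i=4: ✓ (rhs at j=4)
Positions where it holds: {0, 1, 3, 4} → 4.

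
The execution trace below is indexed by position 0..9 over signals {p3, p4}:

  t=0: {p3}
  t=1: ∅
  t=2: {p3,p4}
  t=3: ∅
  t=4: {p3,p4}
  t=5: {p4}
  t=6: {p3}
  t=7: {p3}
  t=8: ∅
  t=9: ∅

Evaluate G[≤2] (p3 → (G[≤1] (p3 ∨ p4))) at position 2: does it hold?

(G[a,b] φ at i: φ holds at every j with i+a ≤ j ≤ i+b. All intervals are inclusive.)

No

Check (p3 → (G[≤1] (p3 ∨ p4))) at every j in [2,4]:
  j=2: antecedent true; consequent fails at 3 → ✗
  j=3: antecedent false → ✓
  j=4: antecedent true; consequent holds on [4,5] → ✓
Fails at j=2 → formula fails.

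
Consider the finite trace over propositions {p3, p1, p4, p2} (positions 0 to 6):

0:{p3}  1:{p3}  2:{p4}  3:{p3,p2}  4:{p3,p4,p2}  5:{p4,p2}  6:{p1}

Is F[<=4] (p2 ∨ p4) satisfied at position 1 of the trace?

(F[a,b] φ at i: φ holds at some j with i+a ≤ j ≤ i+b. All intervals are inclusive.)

Holds

Check (p2 ∨ p4) at each j in [1,5]:
  j=1: false
  j=2: true
  j=3: true
  j=4: true
  j=5: true
Found at j=2 → formula holds.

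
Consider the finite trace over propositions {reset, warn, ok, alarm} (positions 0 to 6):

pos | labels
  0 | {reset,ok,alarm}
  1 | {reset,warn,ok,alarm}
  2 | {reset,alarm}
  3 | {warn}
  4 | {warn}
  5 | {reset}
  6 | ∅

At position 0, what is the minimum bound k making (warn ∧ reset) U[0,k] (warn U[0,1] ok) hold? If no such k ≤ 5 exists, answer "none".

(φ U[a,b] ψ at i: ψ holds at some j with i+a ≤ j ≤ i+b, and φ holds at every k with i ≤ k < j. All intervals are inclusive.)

0

Need earliest j ≥ 0 with (warn U[0,1] ok), and (warn ∧ reset) at every k in [0,j-1].
  j=0: rhs holds (empty prefix). k = 0.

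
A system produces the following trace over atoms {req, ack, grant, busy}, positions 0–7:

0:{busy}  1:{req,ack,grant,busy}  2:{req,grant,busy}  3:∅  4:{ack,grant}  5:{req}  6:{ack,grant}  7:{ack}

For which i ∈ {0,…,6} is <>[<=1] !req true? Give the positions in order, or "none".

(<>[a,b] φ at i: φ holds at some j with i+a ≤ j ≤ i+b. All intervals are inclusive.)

0, 2, 3, 4, 5, 6

Evaluate at each i in [0,6]:
  i=0: ✓ (witness j=0)
  i=1: ✗ (none in [1,2])
  i=2: ✓ (witness j=3)
  i=3: ✓ (witness j=3)
  i=4: ✓ (witness j=4)
  i=5: ✓ (witness j=6)
  i=6: ✓ (witness j=6)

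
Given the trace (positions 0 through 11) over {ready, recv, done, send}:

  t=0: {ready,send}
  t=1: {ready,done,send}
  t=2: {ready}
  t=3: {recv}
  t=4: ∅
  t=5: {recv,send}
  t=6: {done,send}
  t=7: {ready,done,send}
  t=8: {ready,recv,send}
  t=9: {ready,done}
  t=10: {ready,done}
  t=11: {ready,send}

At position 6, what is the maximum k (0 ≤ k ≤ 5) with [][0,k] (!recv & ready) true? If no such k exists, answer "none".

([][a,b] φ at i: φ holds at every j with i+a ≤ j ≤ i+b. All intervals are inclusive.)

none

(!recv & ready) must hold from j=6 onward; find where it first fails.
  j=6: fails → no k works.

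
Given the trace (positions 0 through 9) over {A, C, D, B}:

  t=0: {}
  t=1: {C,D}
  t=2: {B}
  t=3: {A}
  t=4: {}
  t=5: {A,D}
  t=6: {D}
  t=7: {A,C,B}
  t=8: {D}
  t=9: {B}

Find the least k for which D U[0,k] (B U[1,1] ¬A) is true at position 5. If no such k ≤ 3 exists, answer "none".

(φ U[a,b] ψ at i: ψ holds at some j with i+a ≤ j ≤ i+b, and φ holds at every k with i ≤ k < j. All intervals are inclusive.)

2

Need earliest j ≥ 5 with (B U[1,1] ¬A), and D at every k in [5,j-1].
  j=5: rhs fails.
  j=6: rhs fails.
  j=7: rhs holds; lhs holds on [5,6]. k = 2.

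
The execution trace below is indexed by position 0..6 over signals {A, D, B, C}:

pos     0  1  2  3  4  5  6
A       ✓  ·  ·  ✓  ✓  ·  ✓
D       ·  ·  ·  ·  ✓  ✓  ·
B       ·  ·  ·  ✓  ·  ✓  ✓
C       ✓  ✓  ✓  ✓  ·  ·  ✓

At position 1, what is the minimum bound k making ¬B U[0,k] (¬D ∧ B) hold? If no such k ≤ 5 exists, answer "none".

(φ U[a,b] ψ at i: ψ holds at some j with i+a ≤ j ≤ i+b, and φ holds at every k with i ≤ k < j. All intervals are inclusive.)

2

Need earliest j ≥ 1 with (¬D ∧ B), and ¬B at every k in [1,j-1].
  j=1: rhs fails.
  j=2: rhs fails.
  j=3: rhs holds; lhs holds on [1,2]. k = 2.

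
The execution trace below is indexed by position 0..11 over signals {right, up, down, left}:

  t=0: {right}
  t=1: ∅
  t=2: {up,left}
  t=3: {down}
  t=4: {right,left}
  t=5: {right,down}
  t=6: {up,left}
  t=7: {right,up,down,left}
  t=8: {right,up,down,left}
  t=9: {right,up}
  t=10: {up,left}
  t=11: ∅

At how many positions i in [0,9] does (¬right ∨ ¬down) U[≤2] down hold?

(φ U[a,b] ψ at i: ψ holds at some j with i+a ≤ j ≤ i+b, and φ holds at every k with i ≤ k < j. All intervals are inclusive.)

Evaluate at each i in [0,9]:
  i=0: ✗ (no rhs in [0,2])
  i=1: ✓ (rhs at j=3; lhs holds on [1,2])
  i=2: ✓ (rhs at j=3; lhs holds on [2,2])
  i=3: ✓ (rhs at j=3)
  i=4: ✓ (rhs at j=5; lhs holds on [4,4])
  i=5: ✓ (rhs at j=5)
  i=6: ✓ (rhs at j=7; lhs holds on [6,6])
  i=7: ✓ (rhs at j=7)
  i=8: ✓ (rhs at j=8)
  i=9: ✗ (no rhs in [9,11])
Positions where it holds: {1, 2, 3, 4, 5, 6, 7, 8} → 8.

8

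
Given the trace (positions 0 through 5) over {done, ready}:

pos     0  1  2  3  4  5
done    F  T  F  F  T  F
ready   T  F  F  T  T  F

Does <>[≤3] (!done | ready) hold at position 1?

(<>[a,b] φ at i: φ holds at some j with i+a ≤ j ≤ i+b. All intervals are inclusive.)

True

Check (!done | ready) at each j in [1,4]:
  j=1: false
  j=2: true
  j=3: true
  j=4: true
Found at j=2 → formula holds.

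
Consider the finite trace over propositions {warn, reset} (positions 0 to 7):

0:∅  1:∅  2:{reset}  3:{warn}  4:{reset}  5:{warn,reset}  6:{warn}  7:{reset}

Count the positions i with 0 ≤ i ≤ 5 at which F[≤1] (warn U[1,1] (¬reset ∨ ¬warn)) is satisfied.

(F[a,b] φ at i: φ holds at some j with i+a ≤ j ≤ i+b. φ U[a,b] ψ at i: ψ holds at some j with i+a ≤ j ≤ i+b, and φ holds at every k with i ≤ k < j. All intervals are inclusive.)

Evaluate at each i in [0,5]:
  i=0: ✗ (none in [0,1])
  i=1: ✗ (none in [1,2])
  i=2: ✓ (witness j=3)
  i=3: ✓ (witness j=3)
  i=4: ✓ (witness j=5)
  i=5: ✓ (witness j=5)
Positions where it holds: {2, 3, 4, 5} → 4.

4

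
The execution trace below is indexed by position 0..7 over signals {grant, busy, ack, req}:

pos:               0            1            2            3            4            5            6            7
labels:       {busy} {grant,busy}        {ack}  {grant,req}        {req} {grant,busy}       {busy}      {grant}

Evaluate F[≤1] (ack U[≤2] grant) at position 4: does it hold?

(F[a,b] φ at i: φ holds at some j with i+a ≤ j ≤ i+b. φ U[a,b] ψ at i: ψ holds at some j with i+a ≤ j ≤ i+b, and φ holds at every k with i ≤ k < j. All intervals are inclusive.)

Holds

Check (ack U[≤2] grant) at each j in [4,5]:
  j=4: fails
  j=5: holds
Found at j=5 → formula holds.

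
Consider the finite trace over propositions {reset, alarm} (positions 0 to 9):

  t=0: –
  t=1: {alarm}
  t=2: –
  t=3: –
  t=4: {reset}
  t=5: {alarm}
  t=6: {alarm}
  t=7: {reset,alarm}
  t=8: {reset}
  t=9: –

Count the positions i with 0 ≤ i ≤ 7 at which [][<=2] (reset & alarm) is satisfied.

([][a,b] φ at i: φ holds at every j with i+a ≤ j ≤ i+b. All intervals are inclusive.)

0

Evaluate at each i in [0,7]:
  i=0: ✗ (fails at j=0)
  i=1: ✗ (fails at j=1)
  i=2: ✗ (fails at j=2)
  i=3: ✗ (fails at j=3)
  i=4: ✗ (fails at j=4)
  i=5: ✗ (fails at j=5)
  i=6: ✗ (fails at j=6)
  i=7: ✗ (fails at j=8)
Positions where it holds: {} → 0.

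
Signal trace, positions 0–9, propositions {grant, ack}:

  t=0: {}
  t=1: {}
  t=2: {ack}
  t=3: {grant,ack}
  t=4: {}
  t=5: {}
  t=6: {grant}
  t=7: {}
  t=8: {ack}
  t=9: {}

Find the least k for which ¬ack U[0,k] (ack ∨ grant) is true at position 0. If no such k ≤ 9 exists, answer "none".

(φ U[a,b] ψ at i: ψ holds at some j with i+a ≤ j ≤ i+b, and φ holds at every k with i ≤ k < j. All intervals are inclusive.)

2

Need earliest j ≥ 0 with (ack ∨ grant), and ¬ack at every k in [0,j-1].
  j=0: rhs fails.
  j=1: rhs fails.
  j=2: rhs holds; lhs holds on [0,1]. k = 2.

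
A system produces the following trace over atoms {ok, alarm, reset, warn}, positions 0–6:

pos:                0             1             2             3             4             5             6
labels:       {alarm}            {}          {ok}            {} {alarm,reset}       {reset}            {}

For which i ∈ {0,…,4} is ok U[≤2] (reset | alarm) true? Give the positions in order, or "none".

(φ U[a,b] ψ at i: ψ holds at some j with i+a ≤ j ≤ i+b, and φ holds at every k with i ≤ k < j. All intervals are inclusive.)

Evaluate at each i in [0,4]:
  i=0: ✓ (rhs at j=0)
  i=1: ✗ (no rhs in [1,3])
  i=2: ✗ (lhs fails at k=3 before rhs at j=4)
  i=3: ✗ (lhs fails at k=3 before rhs at j=4)
  i=4: ✓ (rhs at j=4)

0, 4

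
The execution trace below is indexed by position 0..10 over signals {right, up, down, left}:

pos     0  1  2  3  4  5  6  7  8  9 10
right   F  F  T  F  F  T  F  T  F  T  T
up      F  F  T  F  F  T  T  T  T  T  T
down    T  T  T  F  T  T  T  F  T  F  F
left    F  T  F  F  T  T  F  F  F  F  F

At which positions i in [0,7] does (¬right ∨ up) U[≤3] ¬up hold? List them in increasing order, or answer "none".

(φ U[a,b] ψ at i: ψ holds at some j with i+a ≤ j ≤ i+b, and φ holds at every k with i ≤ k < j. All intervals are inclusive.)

0, 1, 2, 3, 4

Evaluate at each i in [0,7]:
  i=0: ✓ (rhs at j=0)
  i=1: ✓ (rhs at j=1)
  i=2: ✓ (rhs at j=3; lhs holds on [2,2])
  i=3: ✓ (rhs at j=3)
  i=4: ✓ (rhs at j=4)
  i=5: ✗ (no rhs in [5,8])
  i=6: ✗ (no rhs in [6,9])
  i=7: ✗ (no rhs in [7,10])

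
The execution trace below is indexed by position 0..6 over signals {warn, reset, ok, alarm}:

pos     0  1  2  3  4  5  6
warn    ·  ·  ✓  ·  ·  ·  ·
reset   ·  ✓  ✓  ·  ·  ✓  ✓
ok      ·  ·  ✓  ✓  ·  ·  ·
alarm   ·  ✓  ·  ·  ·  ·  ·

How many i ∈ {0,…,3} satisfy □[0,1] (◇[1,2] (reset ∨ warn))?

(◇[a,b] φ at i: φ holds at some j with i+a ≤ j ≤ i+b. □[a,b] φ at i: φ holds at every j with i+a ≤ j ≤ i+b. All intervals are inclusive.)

Evaluate at each i in [0,3]:
  i=0: ✓ (all of [0,1])
  i=1: ✗ (fails at j=2)
  i=2: ✗ (fails at j=2)
  i=3: ✓ (all of [3,4])
Positions where it holds: {0, 3} → 2.

2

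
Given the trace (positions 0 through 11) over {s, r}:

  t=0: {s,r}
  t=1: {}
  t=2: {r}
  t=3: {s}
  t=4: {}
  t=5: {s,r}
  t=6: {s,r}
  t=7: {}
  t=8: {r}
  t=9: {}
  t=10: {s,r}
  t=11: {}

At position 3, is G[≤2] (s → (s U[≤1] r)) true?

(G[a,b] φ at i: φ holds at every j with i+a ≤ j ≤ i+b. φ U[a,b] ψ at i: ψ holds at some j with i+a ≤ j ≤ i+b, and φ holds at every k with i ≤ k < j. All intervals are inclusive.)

Check (s → (s U[≤1] r)) at every j in [3,5]:
  j=3: antecedent true; consequent fails → ✗
  j=4: antecedent false → ✓
  j=5: antecedent true; consequent holds → ✓
Fails at j=3 → formula fails.

Does not hold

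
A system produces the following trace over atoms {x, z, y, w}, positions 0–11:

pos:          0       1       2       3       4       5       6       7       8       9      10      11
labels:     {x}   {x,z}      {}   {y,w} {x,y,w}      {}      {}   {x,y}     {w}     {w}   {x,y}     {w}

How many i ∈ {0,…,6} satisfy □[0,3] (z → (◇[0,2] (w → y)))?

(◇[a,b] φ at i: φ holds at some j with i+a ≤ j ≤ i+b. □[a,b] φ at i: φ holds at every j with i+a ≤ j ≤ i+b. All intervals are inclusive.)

Evaluate at each i in [0,6]:
  i=0: ✓ (all of [0,3])
  i=1: ✓ (all of [1,4])
  i=2: ✓ (all of [2,5])
  i=3: ✓ (all of [3,6])
  i=4: ✓ (all of [4,7])
  i=5: ✓ (all of [5,8])
  i=6: ✓ (all of [6,9])
Positions where it holds: {0, 1, 2, 3, 4, 5, 6} → 7.

7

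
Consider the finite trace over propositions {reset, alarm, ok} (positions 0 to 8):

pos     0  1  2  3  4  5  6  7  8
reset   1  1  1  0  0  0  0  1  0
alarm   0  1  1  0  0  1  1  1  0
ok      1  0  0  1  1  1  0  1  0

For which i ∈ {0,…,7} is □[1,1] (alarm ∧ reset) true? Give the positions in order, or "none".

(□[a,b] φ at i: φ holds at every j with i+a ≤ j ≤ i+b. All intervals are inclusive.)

0, 1, 6

Evaluate at each i in [0,7]:
  i=0: ✓ (all of [1,1])
  i=1: ✓ (all of [2,2])
  i=2: ✗ (fails at j=3)
  i=3: ✗ (fails at j=4)
  i=4: ✗ (fails at j=5)
  i=5: ✗ (fails at j=6)
  i=6: ✓ (all of [7,7])
  i=7: ✗ (fails at j=8)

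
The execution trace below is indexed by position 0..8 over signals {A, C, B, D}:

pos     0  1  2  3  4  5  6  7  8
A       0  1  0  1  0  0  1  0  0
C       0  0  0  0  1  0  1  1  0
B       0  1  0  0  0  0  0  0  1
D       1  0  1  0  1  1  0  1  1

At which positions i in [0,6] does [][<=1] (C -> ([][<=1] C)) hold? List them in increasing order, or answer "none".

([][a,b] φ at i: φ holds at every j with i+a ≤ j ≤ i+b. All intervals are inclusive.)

Evaluate at each i in [0,6]:
  i=0: ✓ (all of [0,1])
  i=1: ✓ (all of [1,2])
  i=2: ✓ (all of [2,3])
  i=3: ✗ (fails at j=4)
  i=4: ✗ (fails at j=4)
  i=5: ✓ (all of [5,6])
  i=6: ✗ (fails at j=7)

0, 1, 2, 5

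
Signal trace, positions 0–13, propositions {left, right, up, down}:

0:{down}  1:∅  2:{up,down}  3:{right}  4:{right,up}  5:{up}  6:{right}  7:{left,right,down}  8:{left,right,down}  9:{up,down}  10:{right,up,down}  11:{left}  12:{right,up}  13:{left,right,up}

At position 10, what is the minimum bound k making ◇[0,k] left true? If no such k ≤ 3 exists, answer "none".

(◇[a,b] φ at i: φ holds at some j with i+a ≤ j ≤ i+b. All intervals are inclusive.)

Scan j = 10,11,… for left:
  j=10: fails
  j=11: holds
First hit at j=11, so smallest k = 11-10 = 1.

1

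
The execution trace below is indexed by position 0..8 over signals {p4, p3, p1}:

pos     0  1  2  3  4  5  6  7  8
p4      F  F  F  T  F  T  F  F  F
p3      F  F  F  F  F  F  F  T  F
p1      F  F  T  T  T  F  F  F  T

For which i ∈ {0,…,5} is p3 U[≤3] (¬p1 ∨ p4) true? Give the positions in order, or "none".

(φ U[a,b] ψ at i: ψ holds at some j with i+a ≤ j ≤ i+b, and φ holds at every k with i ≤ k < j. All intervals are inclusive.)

0, 1, 3, 5

Evaluate at each i in [0,5]:
  i=0: ✓ (rhs at j=0)
  i=1: ✓ (rhs at j=1)
  i=2: ✗ (lhs fails at k=2 before rhs at j=3)
  i=3: ✓ (rhs at j=3)
  i=4: ✗ (lhs fails at k=4 before rhs at j=5)
  i=5: ✓ (rhs at j=5)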